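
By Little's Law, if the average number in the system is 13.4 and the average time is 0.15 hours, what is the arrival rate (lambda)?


lambda = L / W = 13.4 / 0.15 = 89.33 per hour

89.33 per hour


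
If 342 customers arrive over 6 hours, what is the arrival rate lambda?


lambda = total arrivals / time = 342 / 6 = 57.0 per hour

57.0 per hour


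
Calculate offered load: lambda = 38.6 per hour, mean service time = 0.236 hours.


Offered load a = lambda * E[S] = 38.6 * 0.236 = 9.11 Erlangs

9.11 Erlangs


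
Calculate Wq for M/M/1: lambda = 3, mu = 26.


rho = 3/26; Wq = rho/(mu - lambda) = 0.005 hours

0.005 hours


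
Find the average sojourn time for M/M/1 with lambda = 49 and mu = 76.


W = 1/(mu - lambda) = 1/(76 - 49) = 0.037 hours

0.037 hours


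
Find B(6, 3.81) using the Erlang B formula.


B(N,A) = (A^N/N!) / sum(A^k/k!, k=0..N) with N=6, A=3.81 = 0.1036

0.1036


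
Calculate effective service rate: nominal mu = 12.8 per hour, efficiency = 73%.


Effective rate = mu * efficiency = 12.8 * 0.73 = 9.34 per hour

9.34 per hour


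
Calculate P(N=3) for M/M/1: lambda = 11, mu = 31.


rho = 11/31; P(n) = (1-rho)*rho^n = (1-11/31)*(11/31)^3 = 0.0288

0.0288


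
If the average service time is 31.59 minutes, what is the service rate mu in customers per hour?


mu = 60 / avg_service_time = 60 / 31.59 = 1.9 per hour

1.9 per hour


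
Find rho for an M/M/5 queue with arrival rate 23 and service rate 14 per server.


rho = lambda/(c*mu) = 23/(5*14) = 0.3286

0.3286


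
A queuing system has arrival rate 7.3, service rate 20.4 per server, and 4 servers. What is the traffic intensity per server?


rho = lambda / (c * mu) = 7.3 / (4 * 20.4) = 0.0895

0.0895


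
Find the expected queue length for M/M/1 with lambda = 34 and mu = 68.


rho = 34/68; Lq = rho^2/(1-rho) = 0.5

0.5


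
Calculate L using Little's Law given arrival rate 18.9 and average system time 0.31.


L = lambda * W = 18.9 * 0.31 = 5.86

5.86


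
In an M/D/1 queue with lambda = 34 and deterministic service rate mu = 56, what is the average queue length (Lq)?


M/D/1: Lq = rho^2 / (2*(1-rho)) where rho = 34/56; Lq = 0.47

0.47


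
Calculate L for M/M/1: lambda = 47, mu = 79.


rho = 47/79; L = rho/(1-rho) = 1.47

1.47


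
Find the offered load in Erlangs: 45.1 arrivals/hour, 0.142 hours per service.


Offered load a = lambda * E[S] = 45.1 * 0.142 = 6.4 Erlangs

6.4 Erlangs


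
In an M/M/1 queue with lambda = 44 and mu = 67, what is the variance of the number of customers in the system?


rho = 44/67; Var(N) = rho/(1-rho)^2 = 5.57

5.57


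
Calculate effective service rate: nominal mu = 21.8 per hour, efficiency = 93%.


Effective rate = mu * efficiency = 21.8 * 0.93 = 20.27 per hour

20.27 per hour


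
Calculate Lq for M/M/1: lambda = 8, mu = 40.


rho = 8/40; Lq = rho^2/(1-rho) = 0.05

0.05


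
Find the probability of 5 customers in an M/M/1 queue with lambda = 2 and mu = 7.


rho = 2/7; P(n) = (1-rho)*rho^n = (1-2/7)*(2/7)^5 = 0.0014

0.0014


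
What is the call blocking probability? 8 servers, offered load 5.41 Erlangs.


B(N,A) = (A^N/N!) / sum(A^k/k!, k=0..N) with N=8, A=5.41 = 0.0902

0.0902


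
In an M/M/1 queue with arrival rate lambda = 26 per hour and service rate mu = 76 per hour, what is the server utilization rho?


rho = lambda/mu = 26/76 = 0.3421

0.3421


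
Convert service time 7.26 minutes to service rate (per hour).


mu = 60 / avg_service_time = 60 / 7.26 = 8.26 per hour

8.26 per hour


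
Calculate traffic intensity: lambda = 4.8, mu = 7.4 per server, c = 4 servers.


rho = lambda / (c * mu) = 4.8 / (4 * 7.4) = 0.1622

0.1622


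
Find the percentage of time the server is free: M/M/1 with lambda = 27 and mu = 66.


Idle fraction = (1 - rho) * 100 = (1 - 27/66) * 100 = 59.1%

59.1%


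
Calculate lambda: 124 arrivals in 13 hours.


lambda = total arrivals / time = 124 / 13 = 9.54 per hour

9.54 per hour


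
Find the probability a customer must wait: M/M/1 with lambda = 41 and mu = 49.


P(wait) = rho = lambda/mu = 41/49 = 0.8367

0.8367


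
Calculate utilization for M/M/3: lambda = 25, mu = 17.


rho = lambda/(c*mu) = 25/(3*17) = 0.4902

0.4902


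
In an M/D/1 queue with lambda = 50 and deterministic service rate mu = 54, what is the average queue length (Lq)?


M/D/1: Lq = rho^2 / (2*(1-rho)) where rho = 50/54; Lq = 5.79

5.79


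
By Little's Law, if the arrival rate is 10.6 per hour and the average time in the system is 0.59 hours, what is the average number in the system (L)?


L = lambda * W = 10.6 * 0.59 = 6.25

6.25


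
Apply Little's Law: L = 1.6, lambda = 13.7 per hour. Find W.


W = L / lambda = 1.6 / 13.7 = 0.1168 hours

0.1168 hours


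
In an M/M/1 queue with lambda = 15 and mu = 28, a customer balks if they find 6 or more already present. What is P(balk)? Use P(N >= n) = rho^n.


P(N >= 6) = rho^6 = (15/28)^6 = 0.0236

0.0236


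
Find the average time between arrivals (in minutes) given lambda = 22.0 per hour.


Mean interarrival time = 60/lambda = 60/22.0 = 2.73 minutes

2.73 minutes


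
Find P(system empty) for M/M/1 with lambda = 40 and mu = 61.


P0 = 1 - rho = 1 - 40/61 = 0.3443

0.3443


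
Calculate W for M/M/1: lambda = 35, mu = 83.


W = 1/(mu - lambda) = 1/(83 - 35) = 0.0208 hours

0.0208 hours


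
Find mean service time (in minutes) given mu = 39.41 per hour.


Mean service time = 60/mu = 60/39.41 = 1.52 minutes

1.52 minutes


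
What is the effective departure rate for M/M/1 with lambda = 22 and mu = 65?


For a stable queue (lambda < mu), throughput = lambda = 22 per hour

22 per hour


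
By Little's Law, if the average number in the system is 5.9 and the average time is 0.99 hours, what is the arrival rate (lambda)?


lambda = L / W = 5.9 / 0.99 = 5.96 per hour

5.96 per hour


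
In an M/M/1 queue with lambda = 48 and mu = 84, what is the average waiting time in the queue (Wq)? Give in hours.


rho = 48/84; Wq = rho/(mu - lambda) = 0.0159 hours

0.0159 hours


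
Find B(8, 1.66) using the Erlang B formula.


B(N,A) = (A^N/N!) / sum(A^k/k!, k=0..N) with N=8, A=1.66 = 0.0003

0.0003


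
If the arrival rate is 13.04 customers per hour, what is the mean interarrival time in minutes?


Mean interarrival time = 60/lambda = 60/13.04 = 4.6 minutes

4.6 minutes


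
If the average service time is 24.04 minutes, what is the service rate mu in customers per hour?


mu = 60 / avg_service_time = 60 / 24.04 = 2.5 per hour

2.5 per hour


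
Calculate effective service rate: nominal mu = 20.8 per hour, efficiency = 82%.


Effective rate = mu * efficiency = 20.8 * 0.82 = 17.06 per hour

17.06 per hour


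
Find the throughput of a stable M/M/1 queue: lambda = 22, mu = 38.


For a stable queue (lambda < mu), throughput = lambda = 22 per hour

22 per hour


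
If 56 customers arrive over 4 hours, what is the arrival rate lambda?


lambda = total arrivals / time = 56 / 4 = 14.0 per hour

14.0 per hour


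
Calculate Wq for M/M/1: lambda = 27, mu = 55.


rho = 27/55; Wq = rho/(mu - lambda) = 0.0175 hours

0.0175 hours


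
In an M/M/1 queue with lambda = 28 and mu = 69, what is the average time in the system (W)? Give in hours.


W = 1/(mu - lambda) = 1/(69 - 28) = 0.0244 hours

0.0244 hours


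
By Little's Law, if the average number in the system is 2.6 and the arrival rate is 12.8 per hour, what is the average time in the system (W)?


W = L / lambda = 2.6 / 12.8 = 0.2031 hours

0.2031 hours


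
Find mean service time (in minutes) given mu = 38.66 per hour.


Mean service time = 60/mu = 60/38.66 = 1.55 minutes

1.55 minutes


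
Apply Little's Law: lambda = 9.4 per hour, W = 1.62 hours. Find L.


L = lambda * W = 9.4 * 1.62 = 15.23

15.23


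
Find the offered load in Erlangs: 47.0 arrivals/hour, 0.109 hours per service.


Offered load a = lambda * E[S] = 47.0 * 0.109 = 5.12 Erlangs

5.12 Erlangs


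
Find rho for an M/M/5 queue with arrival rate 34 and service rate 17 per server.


rho = lambda/(c*mu) = 34/(5*17) = 0.4

0.4


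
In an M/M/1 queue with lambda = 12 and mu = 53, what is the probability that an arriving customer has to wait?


P(wait) = rho = lambda/mu = 12/53 = 0.2264

0.2264


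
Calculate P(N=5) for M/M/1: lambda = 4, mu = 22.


rho = 4/22; P(n) = (1-rho)*rho^n = (1-4/22)*(4/22)^5 = 0.0002

0.0002


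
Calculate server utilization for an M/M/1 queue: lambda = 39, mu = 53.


rho = lambda/mu = 39/53 = 0.7358

0.7358


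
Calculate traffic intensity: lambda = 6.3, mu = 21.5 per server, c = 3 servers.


rho = lambda / (c * mu) = 6.3 / (3 * 21.5) = 0.0977

0.0977


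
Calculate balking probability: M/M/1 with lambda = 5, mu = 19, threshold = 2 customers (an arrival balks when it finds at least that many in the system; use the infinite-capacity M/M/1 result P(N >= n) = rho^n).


P(N >= 2) = rho^2 = (5/19)^2 = 0.0693

0.0693


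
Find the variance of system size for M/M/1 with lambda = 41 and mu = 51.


rho = 41/51; Var(N) = rho/(1-rho)^2 = 20.91

20.91


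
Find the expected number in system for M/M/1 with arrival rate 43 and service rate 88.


rho = 43/88; L = rho/(1-rho) = 0.96

0.96


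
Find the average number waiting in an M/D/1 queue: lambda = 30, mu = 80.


M/D/1: Lq = rho^2 / (2*(1-rho)) where rho = 30/80; Lq = 0.11

0.11


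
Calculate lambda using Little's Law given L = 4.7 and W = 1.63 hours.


lambda = L / W = 4.7 / 1.63 = 2.88 per hour

2.88 per hour


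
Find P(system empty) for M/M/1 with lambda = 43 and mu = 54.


P0 = 1 - rho = 1 - 43/54 = 0.2037

0.2037


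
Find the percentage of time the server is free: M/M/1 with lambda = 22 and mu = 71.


Idle fraction = (1 - rho) * 100 = (1 - 22/71) * 100 = 69.0%

69.0%


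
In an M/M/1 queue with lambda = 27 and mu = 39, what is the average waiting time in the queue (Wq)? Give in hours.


rho = 27/39; Wq = rho/(mu - lambda) = 0.0577 hours

0.0577 hours


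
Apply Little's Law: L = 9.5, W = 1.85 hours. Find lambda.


lambda = L / W = 9.5 / 1.85 = 5.14 per hour

5.14 per hour


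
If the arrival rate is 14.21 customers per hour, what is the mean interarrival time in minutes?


Mean interarrival time = 60/lambda = 60/14.21 = 4.22 minutes

4.22 minutes


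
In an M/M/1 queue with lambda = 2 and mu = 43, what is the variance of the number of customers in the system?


rho = 2/43; Var(N) = rho/(1-rho)^2 = 0.05

0.05


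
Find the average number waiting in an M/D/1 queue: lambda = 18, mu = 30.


M/D/1: Lq = rho^2 / (2*(1-rho)) where rho = 18/30; Lq = 0.45

0.45


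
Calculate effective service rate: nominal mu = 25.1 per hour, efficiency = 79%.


Effective rate = mu * efficiency = 25.1 * 0.79 = 19.83 per hour

19.83 per hour


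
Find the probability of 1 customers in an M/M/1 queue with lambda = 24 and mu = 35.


rho = 24/35; P(n) = (1-rho)*rho^n = (1-24/35)*(24/35)^1 = 0.2155

0.2155


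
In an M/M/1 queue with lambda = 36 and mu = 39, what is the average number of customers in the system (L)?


rho = 36/39; L = rho/(1-rho) = 12.0

12.0


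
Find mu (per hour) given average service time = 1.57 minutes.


mu = 60 / avg_service_time = 60 / 1.57 = 38.22 per hour

38.22 per hour


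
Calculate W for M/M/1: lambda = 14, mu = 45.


W = 1/(mu - lambda) = 1/(45 - 14) = 0.0323 hours

0.0323 hours


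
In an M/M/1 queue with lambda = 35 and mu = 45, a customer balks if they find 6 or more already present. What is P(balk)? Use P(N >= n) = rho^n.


P(N >= 6) = rho^6 = (35/45)^6 = 0.2214

0.2214


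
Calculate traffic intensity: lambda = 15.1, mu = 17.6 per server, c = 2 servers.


rho = lambda / (c * mu) = 15.1 / (2 * 17.6) = 0.429

0.429


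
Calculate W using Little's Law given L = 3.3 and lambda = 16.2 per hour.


W = L / lambda = 3.3 / 16.2 = 0.2037 hours

0.2037 hours


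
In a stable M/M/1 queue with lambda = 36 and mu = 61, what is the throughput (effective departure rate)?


For a stable queue (lambda < mu), throughput = lambda = 36 per hour

36 per hour


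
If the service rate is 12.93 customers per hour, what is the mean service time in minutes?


Mean service time = 60/mu = 60/12.93 = 4.64 minutes

4.64 minutes


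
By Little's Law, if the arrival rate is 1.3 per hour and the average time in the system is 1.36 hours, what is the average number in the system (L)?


L = lambda * W = 1.3 * 1.36 = 1.77

1.77


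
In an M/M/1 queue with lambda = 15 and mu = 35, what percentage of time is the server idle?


Idle fraction = (1 - rho) * 100 = (1 - 15/35) * 100 = 57.1%

57.1%


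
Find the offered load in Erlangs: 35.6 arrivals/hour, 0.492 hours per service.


Offered load a = lambda * E[S] = 35.6 * 0.492 = 17.52 Erlangs

17.52 Erlangs


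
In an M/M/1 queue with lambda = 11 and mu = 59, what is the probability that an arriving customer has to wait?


P(wait) = rho = lambda/mu = 11/59 = 0.1864

0.1864


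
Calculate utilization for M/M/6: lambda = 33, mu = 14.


rho = lambda/(c*mu) = 33/(6*14) = 0.3929

0.3929


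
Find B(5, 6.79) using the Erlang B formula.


B(N,A) = (A^N/N!) / sum(A^k/k!, k=0..N) with N=5, A=6.79 = 0.4121

0.4121


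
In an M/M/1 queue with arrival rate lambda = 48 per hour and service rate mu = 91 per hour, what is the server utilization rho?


rho = lambda/mu = 48/91 = 0.5275

0.5275


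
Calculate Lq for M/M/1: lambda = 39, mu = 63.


rho = 39/63; Lq = rho^2/(1-rho) = 1.01

1.01


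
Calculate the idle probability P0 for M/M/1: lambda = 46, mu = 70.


P0 = 1 - rho = 1 - 46/70 = 0.3429

0.3429


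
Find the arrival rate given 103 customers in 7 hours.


lambda = total arrivals / time = 103 / 7 = 14.71 per hour

14.71 per hour


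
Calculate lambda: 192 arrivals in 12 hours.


lambda = total arrivals / time = 192 / 12 = 16.0 per hour

16.0 per hour


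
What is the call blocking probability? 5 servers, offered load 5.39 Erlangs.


B(N,A) = (A^N/N!) / sum(A^k/k!, k=0..N) with N=5, A=5.39 = 0.3157

0.3157


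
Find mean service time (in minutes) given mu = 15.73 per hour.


Mean service time = 60/mu = 60/15.73 = 3.81 minutes

3.81 minutes


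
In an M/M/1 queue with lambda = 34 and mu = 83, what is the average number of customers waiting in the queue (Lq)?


rho = 34/83; Lq = rho^2/(1-rho) = 0.28

0.28


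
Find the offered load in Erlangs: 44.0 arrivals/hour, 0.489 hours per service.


Offered load a = lambda * E[S] = 44.0 * 0.489 = 21.52 Erlangs

21.52 Erlangs


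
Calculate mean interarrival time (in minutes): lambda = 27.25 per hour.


Mean interarrival time = 60/lambda = 60/27.25 = 2.2 minutes

2.2 minutes


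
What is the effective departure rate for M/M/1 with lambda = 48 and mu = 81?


For a stable queue (lambda < mu), throughput = lambda = 48 per hour

48 per hour


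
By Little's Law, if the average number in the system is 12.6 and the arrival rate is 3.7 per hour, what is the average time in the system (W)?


W = L / lambda = 12.6 / 3.7 = 3.4054 hours

3.4054 hours


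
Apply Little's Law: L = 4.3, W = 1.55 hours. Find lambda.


lambda = L / W = 4.3 / 1.55 = 2.77 per hour

2.77 per hour


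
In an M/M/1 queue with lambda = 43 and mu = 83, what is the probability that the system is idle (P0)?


P0 = 1 - rho = 1 - 43/83 = 0.4819

0.4819


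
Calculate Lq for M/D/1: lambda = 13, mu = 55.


M/D/1: Lq = rho^2 / (2*(1-rho)) where rho = 13/55; Lq = 0.04

0.04


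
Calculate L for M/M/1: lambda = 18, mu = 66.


rho = 18/66; L = rho/(1-rho) = 0.37

0.37


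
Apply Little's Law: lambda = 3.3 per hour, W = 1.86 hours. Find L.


L = lambda * W = 3.3 * 1.86 = 6.14

6.14


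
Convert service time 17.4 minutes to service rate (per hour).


mu = 60 / avg_service_time = 60 / 17.4 = 3.45 per hour

3.45 per hour


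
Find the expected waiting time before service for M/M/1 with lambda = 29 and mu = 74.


rho = 29/74; Wq = rho/(mu - lambda) = 0.0087 hours

0.0087 hours


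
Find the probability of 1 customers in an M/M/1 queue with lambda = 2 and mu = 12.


rho = 2/12; P(n) = (1-rho)*rho^n = (1-2/12)*(2/12)^1 = 0.1389

0.1389


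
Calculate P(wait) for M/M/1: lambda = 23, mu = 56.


P(wait) = rho = lambda/mu = 23/56 = 0.4107

0.4107


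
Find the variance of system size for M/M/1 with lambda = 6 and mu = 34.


rho = 6/34; Var(N) = rho/(1-rho)^2 = 0.26

0.26


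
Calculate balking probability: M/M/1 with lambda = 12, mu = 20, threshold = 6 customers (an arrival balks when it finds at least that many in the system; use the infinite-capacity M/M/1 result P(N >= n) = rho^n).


P(N >= 6) = rho^6 = (12/20)^6 = 0.0467

0.0467


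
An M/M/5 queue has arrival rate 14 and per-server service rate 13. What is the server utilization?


rho = lambda/(c*mu) = 14/(5*13) = 0.2154

0.2154


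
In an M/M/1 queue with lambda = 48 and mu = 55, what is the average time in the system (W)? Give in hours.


W = 1/(mu - lambda) = 1/(55 - 48) = 0.1429 hours

0.1429 hours


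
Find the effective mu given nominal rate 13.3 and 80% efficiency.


Effective rate = mu * efficiency = 13.3 * 0.8 = 10.64 per hour

10.64 per hour


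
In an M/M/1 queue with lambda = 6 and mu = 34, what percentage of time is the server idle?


Idle fraction = (1 - rho) * 100 = (1 - 6/34) * 100 = 82.4%

82.4%


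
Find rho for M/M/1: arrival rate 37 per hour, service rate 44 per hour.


rho = lambda/mu = 37/44 = 0.8409

0.8409


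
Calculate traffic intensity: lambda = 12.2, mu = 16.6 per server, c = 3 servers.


rho = lambda / (c * mu) = 12.2 / (3 * 16.6) = 0.245

0.245


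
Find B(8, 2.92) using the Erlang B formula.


B(N,A) = (A^N/N!) / sum(A^k/k!, k=0..N) with N=8, A=2.92 = 0.0071

0.0071


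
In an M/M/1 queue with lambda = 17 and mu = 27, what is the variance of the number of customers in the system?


rho = 17/27; Var(N) = rho/(1-rho)^2 = 4.59

4.59


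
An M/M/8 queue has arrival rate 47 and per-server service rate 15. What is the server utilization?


rho = lambda/(c*mu) = 47/(8*15) = 0.3917

0.3917


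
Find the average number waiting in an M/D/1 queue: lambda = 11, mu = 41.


M/D/1: Lq = rho^2 / (2*(1-rho)) where rho = 11/41; Lq = 0.05

0.05


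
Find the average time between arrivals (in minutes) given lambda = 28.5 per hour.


Mean interarrival time = 60/lambda = 60/28.5 = 2.11 minutes

2.11 minutes


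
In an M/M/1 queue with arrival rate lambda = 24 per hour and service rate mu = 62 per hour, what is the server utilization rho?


rho = lambda/mu = 24/62 = 0.3871

0.3871


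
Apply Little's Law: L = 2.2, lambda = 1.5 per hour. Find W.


W = L / lambda = 2.2 / 1.5 = 1.4667 hours

1.4667 hours


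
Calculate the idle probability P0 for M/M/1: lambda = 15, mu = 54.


P0 = 1 - rho = 1 - 15/54 = 0.7222

0.7222


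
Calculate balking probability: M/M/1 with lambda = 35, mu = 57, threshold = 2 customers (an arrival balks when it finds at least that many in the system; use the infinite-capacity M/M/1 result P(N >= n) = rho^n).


P(N >= 2) = rho^2 = (35/57)^2 = 0.377

0.377


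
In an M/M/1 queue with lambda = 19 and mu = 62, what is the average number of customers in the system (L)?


rho = 19/62; L = rho/(1-rho) = 0.44

0.44


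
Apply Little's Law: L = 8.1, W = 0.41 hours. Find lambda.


lambda = L / W = 8.1 / 0.41 = 19.76 per hour

19.76 per hour


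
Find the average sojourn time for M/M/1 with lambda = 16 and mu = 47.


W = 1/(mu - lambda) = 1/(47 - 16) = 0.0323 hours

0.0323 hours


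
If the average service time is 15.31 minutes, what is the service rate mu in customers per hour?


mu = 60 / avg_service_time = 60 / 15.31 = 3.92 per hour

3.92 per hour


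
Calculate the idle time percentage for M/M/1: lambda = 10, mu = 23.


Idle fraction = (1 - rho) * 100 = (1 - 10/23) * 100 = 56.5%

56.5%


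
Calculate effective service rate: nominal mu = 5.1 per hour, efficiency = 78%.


Effective rate = mu * efficiency = 5.1 * 0.78 = 3.98 per hour

3.98 per hour


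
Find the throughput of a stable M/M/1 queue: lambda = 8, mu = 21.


For a stable queue (lambda < mu), throughput = lambda = 8 per hour

8 per hour


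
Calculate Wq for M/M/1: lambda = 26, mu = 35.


rho = 26/35; Wq = rho/(mu - lambda) = 0.0825 hours

0.0825 hours


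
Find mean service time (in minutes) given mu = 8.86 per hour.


Mean service time = 60/mu = 60/8.86 = 6.77 minutes

6.77 minutes


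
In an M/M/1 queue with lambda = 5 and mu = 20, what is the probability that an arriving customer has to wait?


P(wait) = rho = lambda/mu = 5/20 = 0.25

0.25


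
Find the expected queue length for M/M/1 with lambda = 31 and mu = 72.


rho = 31/72; Lq = rho^2/(1-rho) = 0.33

0.33


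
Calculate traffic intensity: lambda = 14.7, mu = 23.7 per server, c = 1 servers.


rho = lambda / (c * mu) = 14.7 / (1 * 23.7) = 0.6203

0.6203


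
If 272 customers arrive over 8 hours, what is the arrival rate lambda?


lambda = total arrivals / time = 272 / 8 = 34.0 per hour

34.0 per hour


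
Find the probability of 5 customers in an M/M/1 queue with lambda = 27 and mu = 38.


rho = 27/38; P(n) = (1-rho)*rho^n = (1-27/38)*(27/38)^5 = 0.0524

0.0524


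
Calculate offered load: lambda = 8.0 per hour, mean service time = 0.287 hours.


Offered load a = lambda * E[S] = 8.0 * 0.287 = 2.3 Erlangs

2.3 Erlangs


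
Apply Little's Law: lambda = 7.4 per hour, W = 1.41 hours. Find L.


L = lambda * W = 7.4 * 1.41 = 10.43

10.43


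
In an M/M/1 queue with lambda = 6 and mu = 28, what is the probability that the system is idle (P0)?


P0 = 1 - rho = 1 - 6/28 = 0.7857

0.7857


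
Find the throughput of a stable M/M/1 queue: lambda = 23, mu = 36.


For a stable queue (lambda < mu), throughput = lambda = 23 per hour

23 per hour


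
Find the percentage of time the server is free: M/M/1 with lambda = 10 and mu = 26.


Idle fraction = (1 - rho) * 100 = (1 - 10/26) * 100 = 61.5%

61.5%


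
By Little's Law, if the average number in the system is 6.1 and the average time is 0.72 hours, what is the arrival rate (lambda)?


lambda = L / W = 6.1 / 0.72 = 8.47 per hour

8.47 per hour


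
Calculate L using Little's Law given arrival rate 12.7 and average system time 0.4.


L = lambda * W = 12.7 * 0.4 = 5.08

5.08


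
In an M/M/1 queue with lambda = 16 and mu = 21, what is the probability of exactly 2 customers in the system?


rho = 16/21; P(n) = (1-rho)*rho^n = (1-16/21)*(16/21)^2 = 0.1382

0.1382


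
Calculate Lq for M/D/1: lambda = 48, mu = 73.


M/D/1: Lq = rho^2 / (2*(1-rho)) where rho = 48/73; Lq = 0.63

0.63


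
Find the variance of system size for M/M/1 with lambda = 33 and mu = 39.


rho = 33/39; Var(N) = rho/(1-rho)^2 = 35.75

35.75


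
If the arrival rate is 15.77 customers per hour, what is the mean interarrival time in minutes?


Mean interarrival time = 60/lambda = 60/15.77 = 3.8 minutes

3.8 minutes


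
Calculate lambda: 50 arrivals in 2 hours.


lambda = total arrivals / time = 50 / 2 = 25.0 per hour

25.0 per hour


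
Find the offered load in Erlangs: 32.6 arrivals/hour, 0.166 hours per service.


Offered load a = lambda * E[S] = 32.6 * 0.166 = 5.41 Erlangs

5.41 Erlangs


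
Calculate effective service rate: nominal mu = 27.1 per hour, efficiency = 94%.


Effective rate = mu * efficiency = 27.1 * 0.94 = 25.47 per hour

25.47 per hour


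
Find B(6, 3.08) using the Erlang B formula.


B(N,A) = (A^N/N!) / sum(A^k/k!, k=0..N) with N=6, A=3.08 = 0.0566

0.0566


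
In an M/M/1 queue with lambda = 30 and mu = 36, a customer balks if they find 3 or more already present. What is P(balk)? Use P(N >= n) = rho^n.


P(N >= 3) = rho^3 = (30/36)^3 = 0.5787

0.5787


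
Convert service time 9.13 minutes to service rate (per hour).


mu = 60 / avg_service_time = 60 / 9.13 = 6.57 per hour

6.57 per hour


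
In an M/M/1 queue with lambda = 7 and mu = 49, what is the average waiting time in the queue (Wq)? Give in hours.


rho = 7/49; Wq = rho/(mu - lambda) = 0.0034 hours

0.0034 hours


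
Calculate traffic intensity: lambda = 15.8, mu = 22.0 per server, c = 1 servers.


rho = lambda / (c * mu) = 15.8 / (1 * 22.0) = 0.7182

0.7182


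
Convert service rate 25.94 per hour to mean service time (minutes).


Mean service time = 60/mu = 60/25.94 = 2.31 minutes

2.31 minutes


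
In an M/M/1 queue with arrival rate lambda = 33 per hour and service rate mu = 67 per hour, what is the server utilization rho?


rho = lambda/mu = 33/67 = 0.4925

0.4925


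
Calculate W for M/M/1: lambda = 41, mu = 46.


W = 1/(mu - lambda) = 1/(46 - 41) = 0.2 hours

0.2 hours


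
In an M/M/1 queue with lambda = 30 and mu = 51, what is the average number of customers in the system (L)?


rho = 30/51; L = rho/(1-rho) = 1.43

1.43


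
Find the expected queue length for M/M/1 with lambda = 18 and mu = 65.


rho = 18/65; Lq = rho^2/(1-rho) = 0.11

0.11


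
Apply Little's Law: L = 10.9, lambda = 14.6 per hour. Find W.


W = L / lambda = 10.9 / 14.6 = 0.7466 hours

0.7466 hours


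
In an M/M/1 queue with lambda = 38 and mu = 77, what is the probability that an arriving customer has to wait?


P(wait) = rho = lambda/mu = 38/77 = 0.4935

0.4935


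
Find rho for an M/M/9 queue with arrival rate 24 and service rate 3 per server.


rho = lambda/(c*mu) = 24/(9*3) = 0.8889

0.8889


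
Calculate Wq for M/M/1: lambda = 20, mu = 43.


rho = 20/43; Wq = rho/(mu - lambda) = 0.0202 hours

0.0202 hours


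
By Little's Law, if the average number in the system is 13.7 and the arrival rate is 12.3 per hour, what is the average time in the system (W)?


W = L / lambda = 13.7 / 12.3 = 1.1138 hours

1.1138 hours


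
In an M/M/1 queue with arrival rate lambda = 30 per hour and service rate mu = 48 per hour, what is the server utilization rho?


rho = lambda/mu = 30/48 = 0.625

0.625


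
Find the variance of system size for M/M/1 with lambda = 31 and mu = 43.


rho = 31/43; Var(N) = rho/(1-rho)^2 = 9.26

9.26


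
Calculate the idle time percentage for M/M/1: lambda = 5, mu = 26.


Idle fraction = (1 - rho) * 100 = (1 - 5/26) * 100 = 80.8%

80.8%


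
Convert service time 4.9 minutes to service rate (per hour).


mu = 60 / avg_service_time = 60 / 4.9 = 12.24 per hour

12.24 per hour


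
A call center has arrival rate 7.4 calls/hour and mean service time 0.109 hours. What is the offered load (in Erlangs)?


Offered load a = lambda * E[S] = 7.4 * 0.109 = 0.81 Erlangs

0.81 Erlangs


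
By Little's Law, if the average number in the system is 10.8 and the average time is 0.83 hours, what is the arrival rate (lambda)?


lambda = L / W = 10.8 / 0.83 = 13.01 per hour

13.01 per hour


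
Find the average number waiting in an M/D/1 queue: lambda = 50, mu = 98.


M/D/1: Lq = rho^2 / (2*(1-rho)) where rho = 50/98; Lq = 0.27

0.27


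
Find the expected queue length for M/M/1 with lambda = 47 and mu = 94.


rho = 47/94; Lq = rho^2/(1-rho) = 0.5

0.5


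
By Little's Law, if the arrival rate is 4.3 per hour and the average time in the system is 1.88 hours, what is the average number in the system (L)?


L = lambda * W = 4.3 * 1.88 = 8.08

8.08


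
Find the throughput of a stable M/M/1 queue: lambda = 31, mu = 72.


For a stable queue (lambda < mu), throughput = lambda = 31 per hour

31 per hour


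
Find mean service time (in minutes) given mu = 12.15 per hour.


Mean service time = 60/mu = 60/12.15 = 4.94 minutes

4.94 minutes


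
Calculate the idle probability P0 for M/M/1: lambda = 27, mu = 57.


P0 = 1 - rho = 1 - 27/57 = 0.5263

0.5263


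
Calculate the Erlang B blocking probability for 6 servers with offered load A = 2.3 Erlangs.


B(N,A) = (A^N/N!) / sum(A^k/k!, k=0..N) with N=6, A=2.3 = 0.0208

0.0208


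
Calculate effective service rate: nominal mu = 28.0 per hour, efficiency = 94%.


Effective rate = mu * efficiency = 28.0 * 0.94 = 26.32 per hour

26.32 per hour


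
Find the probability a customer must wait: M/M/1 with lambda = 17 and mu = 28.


P(wait) = rho = lambda/mu = 17/28 = 0.6071

0.6071


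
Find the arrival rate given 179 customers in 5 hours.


lambda = total arrivals / time = 179 / 5 = 35.8 per hour

35.8 per hour


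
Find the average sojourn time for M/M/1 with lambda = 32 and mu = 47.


W = 1/(mu - lambda) = 1/(47 - 32) = 0.0667 hours

0.0667 hours


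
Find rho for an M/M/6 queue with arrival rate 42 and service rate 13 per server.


rho = lambda/(c*mu) = 42/(6*13) = 0.5385

0.5385


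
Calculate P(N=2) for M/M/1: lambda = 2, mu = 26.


rho = 2/26; P(n) = (1-rho)*rho^n = (1-2/26)*(2/26)^2 = 0.0055

0.0055


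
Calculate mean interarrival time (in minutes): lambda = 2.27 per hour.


Mean interarrival time = 60/lambda = 60/2.27 = 26.43 minutes

26.43 minutes


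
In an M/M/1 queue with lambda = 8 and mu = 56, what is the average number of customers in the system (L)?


rho = 8/56; L = rho/(1-rho) = 0.17

0.17


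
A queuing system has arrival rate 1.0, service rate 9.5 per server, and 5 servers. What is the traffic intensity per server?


rho = lambda / (c * mu) = 1.0 / (5 * 9.5) = 0.0211

0.0211


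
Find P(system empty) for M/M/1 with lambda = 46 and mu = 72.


P0 = 1 - rho = 1 - 46/72 = 0.3611

0.3611


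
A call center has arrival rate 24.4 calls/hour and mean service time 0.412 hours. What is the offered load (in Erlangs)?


Offered load a = lambda * E[S] = 24.4 * 0.412 = 10.05 Erlangs

10.05 Erlangs


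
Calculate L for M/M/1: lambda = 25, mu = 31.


rho = 25/31; L = rho/(1-rho) = 4.17

4.17


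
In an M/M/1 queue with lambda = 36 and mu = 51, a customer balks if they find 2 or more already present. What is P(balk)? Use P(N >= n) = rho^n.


P(N >= 2) = rho^2 = (36/51)^2 = 0.4983

0.4983


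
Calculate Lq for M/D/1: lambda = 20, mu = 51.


M/D/1: Lq = rho^2 / (2*(1-rho)) where rho = 20/51; Lq = 0.13

0.13


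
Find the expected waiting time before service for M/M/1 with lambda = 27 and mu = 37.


rho = 27/37; Wq = rho/(mu - lambda) = 0.073 hours

0.073 hours


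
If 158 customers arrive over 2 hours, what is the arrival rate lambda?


lambda = total arrivals / time = 158 / 2 = 79.0 per hour

79.0 per hour


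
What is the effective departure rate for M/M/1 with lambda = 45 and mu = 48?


For a stable queue (lambda < mu), throughput = lambda = 45 per hour

45 per hour


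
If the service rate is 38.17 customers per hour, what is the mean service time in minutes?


Mean service time = 60/mu = 60/38.17 = 1.57 minutes

1.57 minutes


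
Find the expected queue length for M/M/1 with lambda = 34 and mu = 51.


rho = 34/51; Lq = rho^2/(1-rho) = 1.33

1.33


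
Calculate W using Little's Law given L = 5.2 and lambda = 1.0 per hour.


W = L / lambda = 5.2 / 1.0 = 5.2 hours

5.2 hours


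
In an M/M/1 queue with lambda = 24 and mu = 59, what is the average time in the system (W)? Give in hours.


W = 1/(mu - lambda) = 1/(59 - 24) = 0.0286 hours

0.0286 hours


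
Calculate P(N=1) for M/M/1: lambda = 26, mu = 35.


rho = 26/35; P(n) = (1-rho)*rho^n = (1-26/35)*(26/35)^1 = 0.191

0.191


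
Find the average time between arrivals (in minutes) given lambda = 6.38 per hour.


Mean interarrival time = 60/lambda = 60/6.38 = 9.4 minutes

9.4 minutes


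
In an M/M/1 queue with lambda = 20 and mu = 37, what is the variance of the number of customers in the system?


rho = 20/37; Var(N) = rho/(1-rho)^2 = 2.56

2.56


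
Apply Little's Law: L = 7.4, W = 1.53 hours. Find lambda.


lambda = L / W = 7.4 / 1.53 = 4.84 per hour

4.84 per hour


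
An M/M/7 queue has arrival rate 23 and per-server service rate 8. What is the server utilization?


rho = lambda/(c*mu) = 23/(7*8) = 0.4107

0.4107


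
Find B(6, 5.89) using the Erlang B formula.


B(N,A) = (A^N/N!) / sum(A^k/k!, k=0..N) with N=6, A=5.89 = 0.2572

0.2572


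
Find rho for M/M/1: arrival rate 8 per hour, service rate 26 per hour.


rho = lambda/mu = 8/26 = 0.3077

0.3077


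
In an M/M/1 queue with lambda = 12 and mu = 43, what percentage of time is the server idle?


Idle fraction = (1 - rho) * 100 = (1 - 12/43) * 100 = 72.1%

72.1%


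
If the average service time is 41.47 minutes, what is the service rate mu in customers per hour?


mu = 60 / avg_service_time = 60 / 41.47 = 1.45 per hour

1.45 per hour


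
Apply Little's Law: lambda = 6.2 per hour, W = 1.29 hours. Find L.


L = lambda * W = 6.2 * 1.29 = 8.0

8.0


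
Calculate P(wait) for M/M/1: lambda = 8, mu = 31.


P(wait) = rho = lambda/mu = 8/31 = 0.2581

0.2581


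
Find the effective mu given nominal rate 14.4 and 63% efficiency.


Effective rate = mu * efficiency = 14.4 * 0.63 = 9.07 per hour

9.07 per hour


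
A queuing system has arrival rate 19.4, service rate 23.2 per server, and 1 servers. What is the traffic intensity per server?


rho = lambda / (c * mu) = 19.4 / (1 * 23.2) = 0.8362

0.8362


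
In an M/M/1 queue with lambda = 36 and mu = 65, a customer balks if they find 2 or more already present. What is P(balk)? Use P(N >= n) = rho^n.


P(N >= 2) = rho^2 = (36/65)^2 = 0.3067

0.3067


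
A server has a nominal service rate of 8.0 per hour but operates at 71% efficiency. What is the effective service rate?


Effective rate = mu * efficiency = 8.0 * 0.71 = 5.68 per hour

5.68 per hour


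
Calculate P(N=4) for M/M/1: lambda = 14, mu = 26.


rho = 14/26; P(n) = (1-rho)*rho^n = (1-14/26)*(14/26)^4 = 0.0388

0.0388


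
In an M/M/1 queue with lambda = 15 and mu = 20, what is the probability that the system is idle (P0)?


P0 = 1 - rho = 1 - 15/20 = 0.25

0.25


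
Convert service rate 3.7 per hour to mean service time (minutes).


Mean service time = 60/mu = 60/3.7 = 16.22 minutes

16.22 minutes


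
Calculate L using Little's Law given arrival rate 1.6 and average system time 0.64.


L = lambda * W = 1.6 * 0.64 = 1.02

1.02


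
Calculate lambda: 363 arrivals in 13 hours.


lambda = total arrivals / time = 363 / 13 = 27.92 per hour

27.92 per hour


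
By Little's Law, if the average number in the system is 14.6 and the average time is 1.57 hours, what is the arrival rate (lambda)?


lambda = L / W = 14.6 / 1.57 = 9.3 per hour

9.3 per hour


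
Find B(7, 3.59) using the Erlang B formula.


B(N,A) = (A^N/N!) / sum(A^k/k!, k=0..N) with N=7, A=3.59 = 0.0434

0.0434


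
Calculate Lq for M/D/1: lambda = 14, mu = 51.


M/D/1: Lq = rho^2 / (2*(1-rho)) where rho = 14/51; Lq = 0.05

0.05


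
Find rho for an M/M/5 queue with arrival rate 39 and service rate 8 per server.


rho = lambda/(c*mu) = 39/(5*8) = 0.975

0.975


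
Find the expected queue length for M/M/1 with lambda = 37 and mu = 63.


rho = 37/63; Lq = rho^2/(1-rho) = 0.84

0.84


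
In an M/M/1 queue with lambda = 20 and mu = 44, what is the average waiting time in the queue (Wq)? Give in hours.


rho = 20/44; Wq = rho/(mu - lambda) = 0.0189 hours

0.0189 hours


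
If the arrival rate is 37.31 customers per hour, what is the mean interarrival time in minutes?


Mean interarrival time = 60/lambda = 60/37.31 = 1.61 minutes

1.61 minutes


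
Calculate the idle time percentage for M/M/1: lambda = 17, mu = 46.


Idle fraction = (1 - rho) * 100 = (1 - 17/46) * 100 = 63.0%

63.0%


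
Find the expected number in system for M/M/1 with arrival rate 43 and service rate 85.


rho = 43/85; L = rho/(1-rho) = 1.02

1.02


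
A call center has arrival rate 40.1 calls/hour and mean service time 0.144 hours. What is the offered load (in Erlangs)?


Offered load a = lambda * E[S] = 40.1 * 0.144 = 5.77 Erlangs

5.77 Erlangs


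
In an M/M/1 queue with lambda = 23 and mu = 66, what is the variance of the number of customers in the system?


rho = 23/66; Var(N) = rho/(1-rho)^2 = 0.82

0.82


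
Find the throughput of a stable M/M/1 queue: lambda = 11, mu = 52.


For a stable queue (lambda < mu), throughput = lambda = 11 per hour

11 per hour


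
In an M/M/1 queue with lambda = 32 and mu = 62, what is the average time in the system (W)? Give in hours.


W = 1/(mu - lambda) = 1/(62 - 32) = 0.0333 hours

0.0333 hours


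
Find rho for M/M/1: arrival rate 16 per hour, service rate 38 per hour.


rho = lambda/mu = 16/38 = 0.4211

0.4211


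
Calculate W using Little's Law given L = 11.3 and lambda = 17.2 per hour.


W = L / lambda = 11.3 / 17.2 = 0.657 hours

0.657 hours


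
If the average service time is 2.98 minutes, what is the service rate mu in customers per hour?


mu = 60 / avg_service_time = 60 / 2.98 = 20.13 per hour

20.13 per hour


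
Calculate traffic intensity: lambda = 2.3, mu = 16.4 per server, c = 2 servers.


rho = lambda / (c * mu) = 2.3 / (2 * 16.4) = 0.0701

0.0701


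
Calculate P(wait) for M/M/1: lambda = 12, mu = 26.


P(wait) = rho = lambda/mu = 12/26 = 0.4615

0.4615


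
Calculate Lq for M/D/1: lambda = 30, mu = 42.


M/D/1: Lq = rho^2 / (2*(1-rho)) where rho = 30/42; Lq = 0.89

0.89


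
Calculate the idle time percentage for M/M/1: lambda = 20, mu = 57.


Idle fraction = (1 - rho) * 100 = (1 - 20/57) * 100 = 64.9%

64.9%


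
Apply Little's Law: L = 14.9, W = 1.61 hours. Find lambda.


lambda = L / W = 14.9 / 1.61 = 9.25 per hour

9.25 per hour


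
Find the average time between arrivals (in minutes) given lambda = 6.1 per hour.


Mean interarrival time = 60/lambda = 60/6.1 = 9.84 minutes

9.84 minutes


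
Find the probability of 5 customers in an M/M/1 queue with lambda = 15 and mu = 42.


rho = 15/42; P(n) = (1-rho)*rho^n = (1-15/42)*(15/42)^5 = 0.0037

0.0037


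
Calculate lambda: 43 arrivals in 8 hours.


lambda = total arrivals / time = 43 / 8 = 5.38 per hour

5.38 per hour


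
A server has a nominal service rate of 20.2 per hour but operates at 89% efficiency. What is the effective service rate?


Effective rate = mu * efficiency = 20.2 * 0.89 = 17.98 per hour

17.98 per hour


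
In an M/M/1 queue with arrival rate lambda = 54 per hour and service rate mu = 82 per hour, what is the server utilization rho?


rho = lambda/mu = 54/82 = 0.6585

0.6585


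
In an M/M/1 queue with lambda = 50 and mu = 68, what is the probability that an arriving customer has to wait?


P(wait) = rho = lambda/mu = 50/68 = 0.7353

0.7353


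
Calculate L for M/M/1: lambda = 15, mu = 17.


rho = 15/17; L = rho/(1-rho) = 7.5

7.5


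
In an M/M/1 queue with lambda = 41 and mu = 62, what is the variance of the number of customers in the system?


rho = 41/62; Var(N) = rho/(1-rho)^2 = 5.76

5.76


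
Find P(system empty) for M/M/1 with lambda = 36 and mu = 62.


P0 = 1 - rho = 1 - 36/62 = 0.4194

0.4194


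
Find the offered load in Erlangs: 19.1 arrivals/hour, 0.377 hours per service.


Offered load a = lambda * E[S] = 19.1 * 0.377 = 7.2 Erlangs

7.2 Erlangs
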